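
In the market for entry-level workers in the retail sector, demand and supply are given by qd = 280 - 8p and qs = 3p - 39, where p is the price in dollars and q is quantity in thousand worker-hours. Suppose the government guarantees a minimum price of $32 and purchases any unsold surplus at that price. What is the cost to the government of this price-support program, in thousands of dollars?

In a free market, 280 - 8p = 3p - 39 gives the equilibrium p* = 29, q* = 48.
The floor of 32 is above the equilibrium price 29, so it binds.
At p = 32: qd = 280 - 8·32 = 24 and qs = 3·32 - 39 = 57.
Surplus = qs - qd = 33.
Government expenditure = surplus × support price = 33 × 32 = 1056.

1056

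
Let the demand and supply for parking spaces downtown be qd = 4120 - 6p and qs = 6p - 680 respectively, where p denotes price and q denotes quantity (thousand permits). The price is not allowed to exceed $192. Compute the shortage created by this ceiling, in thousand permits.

In a free market, 4120 - 6p = 6p - 680 gives the equilibrium p* = 400, q* = 1720.
Because the ceiling (192) lies below the market-clearing price, it is binding.
At p = 192: qd = 4120 - 6·192 = 2968 and qs = 6·192 - 680 = 472.
Shortage = qd - qs = 2968 - 472 = 2496.

2496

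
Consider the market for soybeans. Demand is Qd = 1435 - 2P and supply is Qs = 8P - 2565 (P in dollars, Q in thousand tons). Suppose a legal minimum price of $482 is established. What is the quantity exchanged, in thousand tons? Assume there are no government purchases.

Equilibrium: 1435 - 2P = 8P - 2565, so 4000 = 10P and P* = 400, Q* = 635.
Because the floor (482) lies above the market-clearing price, it is binding.
At P = 482: Qd = 1435 - 2·482 = 471 and Qs = 8·482 - 2565 = 1291.
The quantity actually transacted is the short side, demand: 471.

471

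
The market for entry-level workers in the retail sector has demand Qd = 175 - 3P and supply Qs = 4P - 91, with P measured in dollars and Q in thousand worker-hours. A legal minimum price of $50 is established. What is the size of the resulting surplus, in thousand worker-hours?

84

Without the control the market clears where 175 - 3P = 4P - 91, i.e. P* = 38 and Q* = 61.
The floor of 50 is above the equilibrium price 38, so it binds.
At P = 50: Qd = 175 - 3·50 = 25 and Qs = 4·50 - 91 = 109.
Surplus = Qs - Qd = 109 - 25 = 84.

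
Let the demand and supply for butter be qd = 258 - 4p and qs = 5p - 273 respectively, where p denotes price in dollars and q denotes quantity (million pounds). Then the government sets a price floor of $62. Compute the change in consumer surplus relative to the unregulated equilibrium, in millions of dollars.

-48

In a free market, 258 - 4p = 5p - 273 gives the equilibrium p* = 59, q* = 22.
The floor of 62 is above the equilibrium price 59, so it binds.
At p = 62: qd = 258 - 4·62 = 10 and qs = 5·62 - 273 = 37.
Consumer surplus without the control is ½ · (64.5 - 59) · 22 = 60.5.
With the floor, consumers buy 10 units at 62, so CS = ½ · (64.5 - 62) · 10 = 12.5.
Change in consumer surplus = 12.5 - 60.5 = -48.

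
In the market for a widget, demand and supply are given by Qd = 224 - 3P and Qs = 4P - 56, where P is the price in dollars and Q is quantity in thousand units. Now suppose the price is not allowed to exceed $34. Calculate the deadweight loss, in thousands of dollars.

Setting quantity demanded equal to quantity supplied, 224 - 3P = 4P - 56, gives P* = 40 and Q* = 104.
The ceiling of 34 is below the equilibrium price 40, so it binds.
At P = 34: Qd = 224 - 3·34 = 122 and Qs = 4·34 - 56 = 80.
Quantity traded falls to 80. At Q = 80 the demand price is (224 - 80)/3 = 48 and the supply price is (56 + 80)/4 = 34.
Deadweight loss = ½ · (48 - 34) · (104 - 80) = ½ · 14 · 24 = 168.

168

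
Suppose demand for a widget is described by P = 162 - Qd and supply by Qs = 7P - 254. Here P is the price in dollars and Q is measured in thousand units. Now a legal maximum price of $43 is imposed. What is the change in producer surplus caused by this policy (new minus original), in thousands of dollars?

-706.5

Rearranging demand gives Qd = 162 - P. Equilibrium: 162 - P = 7P - 254, so 416 = 8P and P* = 52, Q* = 110.
Because the ceiling (43) lies below the market-clearing price, it is binding.
At P = 43: Qd = 162 - 43 = 119 and Qs = 7·43 - 254 = 47.
Producer surplus without the control is ½ · (52 - 254/7) · 110 = 6050/7.
With the ceiling, producers sell 47 units at 43, so PS = ½ · (43 - 254/7) · 47 = 2209/14.
Change in producer surplus = 2209/14 - 6050/7 = -706.5.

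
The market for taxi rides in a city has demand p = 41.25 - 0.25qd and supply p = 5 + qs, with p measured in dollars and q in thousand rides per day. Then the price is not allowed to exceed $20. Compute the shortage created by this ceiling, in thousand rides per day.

70

Rearranging demand gives qd = 165 - 4p; rearranging supply gives qs = p - 5. Without the control the market clears where 165 - 4p = p - 5, i.e. p* = 34 and q* = 29.
Since 20 < 34, the ceiling is binding.
At p = 20: qd = 165 - 4·20 = 85 and qs = 20 - 5 = 15.
Shortage = qd - qs = 85 - 15 = 70.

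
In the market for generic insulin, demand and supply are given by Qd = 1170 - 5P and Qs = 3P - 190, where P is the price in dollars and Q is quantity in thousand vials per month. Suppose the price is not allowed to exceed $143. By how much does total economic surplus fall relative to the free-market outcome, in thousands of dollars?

1749.6

Equilibrium: 1170 - 5P = 3P - 190, so 1360 = 8P and P* = 170, Q* = 320.
Since 143 < 170, the ceiling is binding.
At P = 143: Qd = 1170 - 5·143 = 455 and Qs = 3·143 - 190 = 239.
Quantity traded falls to 239. At Q = 239 the demand price is (1170 - 239)/5 = 186.2 and the supply price is (190 + 239)/3 = 143.
Deadweight loss = ½ · (186.2 - 143) · (320 - 239) = ½ · 43.2 · 81 = 1749.6.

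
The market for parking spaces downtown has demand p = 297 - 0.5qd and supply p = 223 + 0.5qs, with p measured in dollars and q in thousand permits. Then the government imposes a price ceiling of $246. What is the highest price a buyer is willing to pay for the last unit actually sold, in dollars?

Rearranging demand gives qd = 594 - 2p; rearranging supply gives qs = 2p - 446. Equilibrium: 594 - 2p = 2p - 446, so 1040 = 4p and p* = 260, q* = 74.
The ceiling of 246 is below the equilibrium price 260, so it binds.
At p = 246: qd = 594 - 2·246 = 102 and qs = 2·246 - 446 = 46.
Only 46 units reach the market. On the demand curve, the marginal buyer's willingness to pay at q = 46 is (594 - 46)/2 = 274.

274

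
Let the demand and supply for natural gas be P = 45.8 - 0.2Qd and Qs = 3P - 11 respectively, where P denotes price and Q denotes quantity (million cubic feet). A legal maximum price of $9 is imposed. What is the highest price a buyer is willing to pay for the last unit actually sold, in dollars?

Rearranging demand gives Qd = 229 - 5P. In a free market, 229 - 5P = 3P - 11 gives the equilibrium P* = 30, Q* = 79.
The ceiling of 9 is below the equilibrium price 30, so it binds.
At P = 9: Qd = 229 - 5·9 = 184 and Qs = 3·9 - 11 = 16.
Only 16 units reach the market. On the demand curve, the marginal buyer's willingness to pay at Q = 16 is (229 - 16)/5 = 42.6.

42.6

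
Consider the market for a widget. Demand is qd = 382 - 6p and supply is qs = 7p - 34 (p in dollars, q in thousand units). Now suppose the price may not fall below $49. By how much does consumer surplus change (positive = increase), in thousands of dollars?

Equilibrium: 382 - 6p = 7p - 34, so 416 = 13p and p* = 32, q* = 190.
Because the floor (49) lies above the market-clearing price, it is binding.
At p = 49: qd = 382 - 6·49 = 88 and qs = 7·49 - 34 = 309.
Consumer surplus without the control is ½ · (191/3 - 32) · 190 = 9025/3.
With the floor, consumers buy 88 units at 49, so CS = ½ · (191/3 - 49) · 88 = 1936/3.
Change in consumer surplus = 1936/3 - 9025/3 = -2363.

-2363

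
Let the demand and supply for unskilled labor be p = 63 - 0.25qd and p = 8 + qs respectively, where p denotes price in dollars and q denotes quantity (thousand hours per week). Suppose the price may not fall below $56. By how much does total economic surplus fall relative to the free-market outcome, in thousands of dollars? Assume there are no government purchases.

Rearranging demand gives qd = 252 - 4p; rearranging supply gives qs = p - 8. Equilibrium: 252 - 4p = p - 8, so 260 = 5p and p* = 52, q* = 44.
The floor of 56 is above the equilibrium price 52, so it binds.
At p = 56: qd = 252 - 4·56 = 28 and qs = 56 - 8 = 48.
Quantity traded falls to 28. At q = 28 the demand price is (252 - 28)/4 = 56 and the supply price is 8 + 28 = 36.
Deadweight loss = ½ · (56 - 36) · (44 - 28) = ½ · 20 · 16 = 160.

160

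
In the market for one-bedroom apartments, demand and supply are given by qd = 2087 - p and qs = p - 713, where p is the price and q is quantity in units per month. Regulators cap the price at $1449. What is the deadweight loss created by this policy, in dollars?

Without the control the market clears where 2087 - p = p - 713, i.e. p* = 1400 and q* = 687.
The ceiling of 1449 is above the equilibrium price 1400, so it is not binding; the market clears at p* = 1400, q* = 687.
Since the control does not bind, no trades are prevented and deadweight loss is zero.

0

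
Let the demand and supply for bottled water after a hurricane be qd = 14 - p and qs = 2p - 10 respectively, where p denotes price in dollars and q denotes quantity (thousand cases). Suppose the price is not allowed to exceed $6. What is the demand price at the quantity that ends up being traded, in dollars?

12

In a free market, 14 - p = 2p - 10 gives the equilibrium p* = 8, q* = 6.
The ceiling of 6 is below the equilibrium price 8, so it binds.
At p = 6: qd = 14 - 6 = 8 and qs = 2·6 - 10 = 2.
Only 2 units reach the market. On the demand curve, the marginal buyer's willingness to pay at q = 2 is (14 - 2) = 12.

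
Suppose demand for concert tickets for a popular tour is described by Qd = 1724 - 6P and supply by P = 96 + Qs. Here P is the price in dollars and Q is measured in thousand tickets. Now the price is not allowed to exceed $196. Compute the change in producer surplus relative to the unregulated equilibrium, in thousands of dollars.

-8448

Rearranging supply gives Qs = P - 96. Without the control the market clears where 1724 - 6P = P - 96, i.e. P* = 260 and Q* = 164.
The ceiling of 196 is below the equilibrium price 260, so it binds.
At P = 196: Qd = 1724 - 6·196 = 548 and Qs = 196 - 96 = 100.
Producer surplus without the control is ½ · (260 - 96) · 164 = 13448.
With the ceiling, producers sell 100 units at 196, so PS = ½ · (196 - 96) · 100 = 5000.
Change in producer surplus = 5000 - 13448 = -8448.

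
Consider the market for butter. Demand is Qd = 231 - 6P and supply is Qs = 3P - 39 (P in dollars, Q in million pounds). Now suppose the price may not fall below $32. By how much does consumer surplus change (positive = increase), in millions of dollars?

Setting quantity demanded equal to quantity supplied, 231 - 6P = 3P - 39, gives P* = 30 and Q* = 51.
Since 32 > 30, the floor is binding.
At P = 32: Qd = 231 - 6·32 = 39 and Qs = 3·32 - 39 = 57.
Consumer surplus without the control is ½ · (38.5 - 30) · 51 = 216.75.
With the floor, consumers buy 39 units at 32, so CS = ½ · (38.5 - 32) · 39 = 126.75.
Change in consumer surplus = 126.75 - 216.75 = -90.

-90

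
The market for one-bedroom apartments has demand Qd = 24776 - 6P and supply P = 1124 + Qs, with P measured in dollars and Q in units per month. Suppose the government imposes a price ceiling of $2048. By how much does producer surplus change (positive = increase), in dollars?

-2891000

Rearranging supply gives Qs = P - 1124. Setting quantity demanded equal to quantity supplied, 24776 - 6P = P - 1124, gives P* = 3700 and Q* = 2576.
Since 2048 < 3700, the ceiling is binding.
At P = 2048: Qd = 24776 - 6·2048 = 12488 and Qs = 2048 - 1124 = 924.
Producer surplus without the control is ½ · (3700 - 1124) · 2576 = 3317888.
With the ceiling, producers sell 924 units at 2048, so PS = ½ · (2048 - 1124) · 924 = 426888.
Change in producer surplus = 426888 - 3317888 = -2891000.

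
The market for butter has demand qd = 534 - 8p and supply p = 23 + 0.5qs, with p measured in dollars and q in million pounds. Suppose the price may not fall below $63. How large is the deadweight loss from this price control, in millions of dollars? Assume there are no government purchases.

500

Rearranging supply gives qs = 2p - 46. Equilibrium: 534 - 8p = 2p - 46, so 580 = 10p and p* = 58, q* = 70.
Since 63 > 58, the floor is binding.
At p = 63: qd = 534 - 8·63 = 30 and qs = 2·63 - 46 = 80.
Quantity traded falls to 30. At q = 30 the demand price is (534 - 30)/8 = 63 and the supply price is (46 + 30)/2 = 38.
Deadweight loss = ½ · (63 - 38) · (70 - 30) = ½ · 25 · 40 = 500.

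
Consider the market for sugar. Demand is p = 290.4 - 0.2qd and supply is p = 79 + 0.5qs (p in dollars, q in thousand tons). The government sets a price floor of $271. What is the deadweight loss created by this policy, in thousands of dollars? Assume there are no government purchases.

Rearranging demand gives qd = 1452 - 5p; rearranging supply gives qs = 2p - 158. In a free market, 1452 - 5p = 2p - 158 gives the equilibrium p* = 230, q* = 302.
Since 271 > 230, the floor is binding.
At p = 271: qd = 1452 - 5·271 = 97 and qs = 2·271 - 158 = 384.
Quantity traded falls to 97. At q = 97 the demand price is (1452 - 97)/5 = 271 and the supply price is (158 + 97)/2 = 127.5.
Deadweight loss = ½ · (271 - 127.5) · (302 - 97) = ½ · 143.5 · 205 = 14708.75.

14708.75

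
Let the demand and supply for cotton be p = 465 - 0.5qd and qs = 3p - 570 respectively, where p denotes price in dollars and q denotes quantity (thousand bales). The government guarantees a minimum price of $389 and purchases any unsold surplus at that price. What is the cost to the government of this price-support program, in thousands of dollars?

Rearranging demand gives qd = 930 - 2p. Equilibrium: 930 - 2p = 3p - 570, so 1500 = 5p and p* = 300, q* = 330.
The floor of 389 is above the equilibrium price 300, so it binds.
At p = 389: qd = 930 - 2·389 = 152 and qs = 3·389 - 570 = 597.
Surplus = qs - qd = 445.
Government expenditure = surplus × support price = 445 × 389 = 173105.

173105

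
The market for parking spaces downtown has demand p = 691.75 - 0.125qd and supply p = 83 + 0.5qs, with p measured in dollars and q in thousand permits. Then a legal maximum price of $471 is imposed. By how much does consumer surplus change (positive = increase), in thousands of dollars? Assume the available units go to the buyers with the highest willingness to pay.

Rearranging demand gives qd = 5534 - 8p; rearranging supply gives qs = 2p - 166. Without the control the market clears where 5534 - 8p = 2p - 166, i.e. p* = 570 and q* = 974.
The ceiling of 471 is below the equilibrium price 570, so it binds.
At p = 471: qd = 5534 - 8·471 = 1766 and qs = 2·471 - 166 = 776.
Consumer surplus without the control is ½ · (691.75 - 570) · 974 = 59292.25.
With the ceiling, 776 units are sold at 471 (assume they go to the highest-value buyers). The demand price at q = 776 is 594.75, so CS = ½ · [(691.75 - 471) + (594.75 - 471)] · 776 = 133666.
Change in consumer surplus = 133666 - 59292.25 = 74373.75.

74373.75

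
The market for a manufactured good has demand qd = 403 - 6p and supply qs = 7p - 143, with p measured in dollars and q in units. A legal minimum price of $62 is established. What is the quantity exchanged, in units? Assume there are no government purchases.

In a free market, 403 - 6p = 7p - 143 gives the equilibrium p* = 42, q* = 151.
Since 62 > 42, the floor is binding.
At p = 62: qd = 403 - 6·62 = 31 and qs = 7·62 - 143 = 291.
The quantity actually transacted is the short side, demand: 31.

31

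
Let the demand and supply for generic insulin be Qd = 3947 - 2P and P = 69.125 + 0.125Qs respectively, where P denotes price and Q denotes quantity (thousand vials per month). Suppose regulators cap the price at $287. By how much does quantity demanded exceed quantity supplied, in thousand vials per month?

1630

Rearranging supply gives Qs = 8P - 553. Without the control the market clears where 3947 - 2P = 8P - 553, i.e. P* = 450 and Q* = 3047.
Since 287 < 450, the ceiling is binding.
At P = 287: Qd = 3947 - 2·287 = 3373 and Qs = 8·287 - 553 = 1743.
Shortage = Qd - Qs = 3373 - 1743 = 1630.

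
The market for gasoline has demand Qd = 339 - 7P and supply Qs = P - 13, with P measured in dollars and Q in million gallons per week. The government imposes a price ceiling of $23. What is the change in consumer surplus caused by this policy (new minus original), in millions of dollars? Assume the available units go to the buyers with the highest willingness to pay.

Equilibrium: 339 - 7P = P - 13, so 352 = 8P and P* = 44, Q* = 31.
Since 23 < 44, the ceiling is binding.
At P = 23: Qd = 339 - 7·23 = 178 and Qs = 23 - 13 = 10.
Consumer surplus without the control is ½ · (339/7 - 44) · 31 = 961/14.
With the ceiling, 10 units are sold at 23 (assume they go to the highest-value buyers). The demand price at Q = 10 is 47, so CS = ½ · [(339/7 - 23) + (47 - 23)] · 10 = 1730/7.
Change in consumer surplus = 1730/7 - 961/14 = 178.5.

178.5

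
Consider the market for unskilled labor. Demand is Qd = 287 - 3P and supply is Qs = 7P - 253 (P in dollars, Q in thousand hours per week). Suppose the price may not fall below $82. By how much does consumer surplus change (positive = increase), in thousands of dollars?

-2324

Without the control the market clears where 287 - 3P = 7P - 253, i.e. P* = 54 and Q* = 125.
The floor of 82 is above the equilibrium price 54, so it binds.
At P = 82: Qd = 287 - 3·82 = 41 and Qs = 7·82 - 253 = 321.
Consumer surplus without the control is ½ · (287/3 - 54) · 125 = 15625/6.
With the floor, consumers buy 41 units at 82, so CS = ½ · (287/3 - 82) · 41 = 1681/6.
Change in consumer surplus = 1681/6 - 15625/6 = -2324.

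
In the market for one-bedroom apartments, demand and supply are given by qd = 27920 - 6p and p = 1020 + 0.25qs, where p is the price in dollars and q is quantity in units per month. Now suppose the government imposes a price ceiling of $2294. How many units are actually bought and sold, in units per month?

5096

Rearranging supply gives qs = 4p - 4080. Without the control the market clears where 27920 - 6p = 4p - 4080, i.e. p* = 3200 and q* = 8720.
Because the ceiling (2294) lies below the market-clearing price, it is binding.
At p = 2294: qd = 27920 - 6·2294 = 14156 and qs = 4·2294 - 4080 = 5096.
The quantity actually transacted is the short side, supply: 5096.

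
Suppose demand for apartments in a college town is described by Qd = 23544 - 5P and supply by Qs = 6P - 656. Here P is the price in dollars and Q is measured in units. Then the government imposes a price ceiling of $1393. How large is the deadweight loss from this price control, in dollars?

Without the control the market clears where 23544 - 5P = 6P - 656, i.e. P* = 2200 and Q* = 12544.
Because the ceiling (1393) lies below the market-clearing price, it is binding.
At P = 1393: Qd = 23544 - 5·1393 = 16579 and Qs = 6·1393 - 656 = 7702.
Quantity traded falls to 7702. At Q = 7702 the demand price is (23544 - 7702)/5 = 3168.4 and the supply price is (656 + 7702)/6 = 1393.
Deadweight loss = ½ · (3168.4 - 1393) · (12544 - 7702) = ½ · 1775.4 · 4842 = 4298243.4.

4298243.4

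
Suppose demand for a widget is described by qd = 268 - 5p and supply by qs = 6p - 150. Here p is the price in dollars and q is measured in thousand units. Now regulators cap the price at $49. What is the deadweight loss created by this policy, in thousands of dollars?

0

In a free market, 268 - 5p = 6p - 150 gives the equilibrium p* = 38, q* = 78.
Since 49 is above p* = 38, the ceiling does not bind and the free-market outcome prevails.
Since the control does not bind, no trades are prevented and deadweight loss is zero.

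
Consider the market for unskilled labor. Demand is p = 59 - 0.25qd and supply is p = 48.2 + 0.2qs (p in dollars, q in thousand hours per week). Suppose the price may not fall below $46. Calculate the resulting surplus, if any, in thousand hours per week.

0

Rearranging demand gives qd = 236 - 4p; rearranging supply gives qs = 5p - 241. Equilibrium: 236 - 4p = 5p - 241, so 477 = 9p and p* = 53, q* = 24.
Since 46 is below p* = 53, the floor does not bind and the free-market outcome prevails.
Since the control does not bind, there is no surplus.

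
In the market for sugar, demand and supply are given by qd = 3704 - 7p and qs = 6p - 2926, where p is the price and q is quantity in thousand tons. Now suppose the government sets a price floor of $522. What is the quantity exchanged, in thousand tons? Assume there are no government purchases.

50

Without the control the market clears where 3704 - 7p = 6p - 2926, i.e. p* = 510 and q* = 134.
The floor of 522 is above the equilibrium price 510, so it binds.
At p = 522: qd = 3704 - 7·522 = 50 and qs = 6·522 - 2926 = 206.
The quantity actually transacted is the short side, demand: 50.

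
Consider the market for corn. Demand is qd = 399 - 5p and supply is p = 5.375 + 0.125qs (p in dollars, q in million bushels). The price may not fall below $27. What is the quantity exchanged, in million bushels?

Rearranging supply gives qs = 8p - 43. Equilibrium: 399 - 5p = 8p - 43, so 442 = 13p and p* = 34, q* = 229.
The floor of 27 is below the equilibrium price 34, so it is not binding; the market clears at p* = 34, q* = 229.

229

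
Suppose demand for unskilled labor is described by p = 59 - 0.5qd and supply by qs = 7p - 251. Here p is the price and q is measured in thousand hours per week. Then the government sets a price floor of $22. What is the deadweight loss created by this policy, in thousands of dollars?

0

Rearranging demand gives qd = 118 - 2p. In a free market, 118 - 2p = 7p - 251 gives the equilibrium p* = 41, q* = 36.
The floor of 22 is below the equilibrium price 41, so it is not binding; the market clears at p* = 41, q* = 36.
Since the control does not bind, no trades are prevented and deadweight loss is zero.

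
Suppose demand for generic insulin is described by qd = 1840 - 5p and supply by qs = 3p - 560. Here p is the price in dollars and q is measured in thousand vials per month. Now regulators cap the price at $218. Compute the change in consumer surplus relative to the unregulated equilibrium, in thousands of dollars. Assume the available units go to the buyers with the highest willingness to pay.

1656.4

Equilibrium: 1840 - 5p = 3p - 560, so 2400 = 8p and p* = 300, q* = 340.
The ceiling of 218 is below the equilibrium price 300, so it binds.
At p = 218: qd = 1840 - 5·218 = 750 and qs = 3·218 - 560 = 94.
Consumer surplus without the control is ½ · (368 - 300) · 340 = 11560.
With the ceiling, 94 units are sold at 218 (assume they go to the highest-value buyers). The demand price at q = 94 is 349.2, so CS = ½ · [(368 - 218) + (349.2 - 218)] · 94 = 13216.4.
Change in consumer surplus = 13216.4 - 11560 = 1656.4.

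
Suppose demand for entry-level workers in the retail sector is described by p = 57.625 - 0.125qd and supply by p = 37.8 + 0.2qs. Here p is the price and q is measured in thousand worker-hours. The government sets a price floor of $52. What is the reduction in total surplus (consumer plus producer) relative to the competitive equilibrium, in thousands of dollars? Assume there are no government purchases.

Rearranging demand gives qd = 461 - 8p; rearranging supply gives qs = 5p - 189. Without the control the market clears where 461 - 8p = 5p - 189, i.e. p* = 50 and q* = 61.
Since 52 > 50, the floor is binding.
At p = 52: qd = 461 - 8·52 = 45 and qs = 5·52 - 189 = 71.
Quantity traded falls to 45. At q = 45 the demand price is (461 - 45)/8 = 52 and the supply price is (189 + 45)/5 = 46.8.
Deadweight loss = ½ · (52 - 46.8) · (61 - 45) = ½ · 5.2 · 16 = 41.6.

41.6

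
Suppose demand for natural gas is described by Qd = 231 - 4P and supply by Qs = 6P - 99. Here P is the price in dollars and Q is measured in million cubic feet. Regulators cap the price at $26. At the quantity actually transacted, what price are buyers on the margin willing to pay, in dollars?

43.5

Equilibrium: 231 - 4P = 6P - 99, so 330 = 10P and P* = 33, Q* = 99.
The ceiling of 26 is below the equilibrium price 33, so it binds.
At P = 26: Qd = 231 - 4·26 = 127 and Qs = 6·26 - 99 = 57.
Only 57 units reach the market. On the demand curve, the marginal buyer's willingness to pay at Q = 57 is (231 - 57)/4 = 43.5.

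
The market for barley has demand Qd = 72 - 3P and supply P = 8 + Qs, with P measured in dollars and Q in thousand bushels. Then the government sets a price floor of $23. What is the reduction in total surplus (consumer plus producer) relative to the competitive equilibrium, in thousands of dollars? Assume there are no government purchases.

54

Rearranging supply gives Qs = P - 8. Setting quantity demanded equal to quantity supplied, 72 - 3P = P - 8, gives P* = 20 and Q* = 12.
Because the floor (23) lies above the market-clearing price, it is binding.
At P = 23: Qd = 72 - 3·23 = 3 and Qs = 23 - 8 = 15.
Quantity traded falls to 3. At Q = 3 the demand price is (72 - 3)/3 = 23 and the supply price is 8 + 3 = 11.
Deadweight loss = ½ · (23 - 11) · (12 - 3) = ½ · 12 · 9 = 54.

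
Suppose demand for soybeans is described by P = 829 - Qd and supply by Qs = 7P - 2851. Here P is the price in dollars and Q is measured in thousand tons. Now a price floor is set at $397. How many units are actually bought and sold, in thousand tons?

369

Rearranging demand gives Qd = 829 - P. Equilibrium: 829 - P = 7P - 2851, so 3680 = 8P and P* = 460, Q* = 369.
Since 397 is below P* = 460, the floor does not bind and the free-market outcome prevails.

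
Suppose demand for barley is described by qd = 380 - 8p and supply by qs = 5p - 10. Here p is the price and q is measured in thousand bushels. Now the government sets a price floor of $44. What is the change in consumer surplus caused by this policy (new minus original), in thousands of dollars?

Equilibrium: 380 - 8p = 5p - 10, so 390 = 13p and p* = 30, q* = 140.
Since 44 > 30, the floor is binding.
At p = 44: qd = 380 - 8·44 = 28 and qs = 5·44 - 10 = 210.
Consumer surplus without the control is ½ · (47.5 - 30) · 140 = 1225.
With the floor, consumers buy 28 units at 44, so CS = ½ · (47.5 - 44) · 28 = 49.
Change in consumer surplus = 49 - 1225 = -1176.

-1176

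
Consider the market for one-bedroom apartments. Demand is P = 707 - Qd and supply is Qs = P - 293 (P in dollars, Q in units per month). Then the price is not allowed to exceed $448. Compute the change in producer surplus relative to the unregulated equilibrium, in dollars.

Rearranging demand gives Qd = 707 - P. Setting quantity demanded equal to quantity supplied, 707 - P = P - 293, gives P* = 500 and Q* = 207.
Because the ceiling (448) lies below the market-clearing price, it is binding.
At P = 448: Qd = 707 - 448 = 259 and Qs = 448 - 293 = 155.
Producer surplus without the control is ½ · (500 - 293) · 207 = 21424.5.
With the ceiling, producers sell 155 units at 448, so PS = ½ · (448 - 293) · 155 = 12012.5.
Change in producer surplus = 12012.5 - 21424.5 = -9412.

-9412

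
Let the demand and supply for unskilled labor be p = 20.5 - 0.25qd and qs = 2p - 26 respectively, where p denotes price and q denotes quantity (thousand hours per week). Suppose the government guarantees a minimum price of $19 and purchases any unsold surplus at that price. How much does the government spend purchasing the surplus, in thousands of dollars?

114

Rearranging demand gives qd = 82 - 4p. Setting quantity demanded equal to quantity supplied, 82 - 4p = 2p - 26, gives p* = 18 and q* = 10.
Because the floor (19) lies above the market-clearing price, it is binding.
At p = 19: qd = 82 - 4·19 = 6 and qs = 2·19 - 26 = 12.
Surplus = qs - qd = 6.
Government expenditure = surplus × support price = 6 × 19 = 114.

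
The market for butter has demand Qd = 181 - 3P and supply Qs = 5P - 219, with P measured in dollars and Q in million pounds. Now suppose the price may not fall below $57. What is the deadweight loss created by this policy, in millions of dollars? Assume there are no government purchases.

117.6

Setting quantity demanded equal to quantity supplied, 181 - 3P = 5P - 219, gives P* = 50 and Q* = 31.
Because the floor (57) lies above the market-clearing price, it is binding.
At P = 57: Qd = 181 - 3·57 = 10 and Qs = 5·57 - 219 = 66.
Quantity traded falls to 10. At Q = 10 the demand price is (181 - 10)/3 = 57 and the supply price is (219 + 10)/5 = 45.8.
Deadweight loss = ½ · (57 - 45.8) · (31 - 10) = ½ · 11.2 · 21 = 117.6.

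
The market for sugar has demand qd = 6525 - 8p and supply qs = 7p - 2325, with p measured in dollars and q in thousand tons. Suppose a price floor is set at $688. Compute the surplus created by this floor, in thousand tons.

Setting quantity demanded equal to quantity supplied, 6525 - 8p = 7p - 2325, gives p* = 590 and q* = 1805.
Since 688 > 590, the floor is binding.
At p = 688: qd = 6525 - 8·688 = 1021 and qs = 7·688 - 2325 = 2491.
Surplus = qs - qd = 2491 - 1021 = 1470.

1470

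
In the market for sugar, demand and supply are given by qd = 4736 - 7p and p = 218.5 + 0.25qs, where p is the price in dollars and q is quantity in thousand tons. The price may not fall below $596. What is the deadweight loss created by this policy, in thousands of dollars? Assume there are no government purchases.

71186.5

Rearranging supply gives qs = 4p - 874. Equilibrium: 4736 - 7p = 4p - 874, so 5610 = 11p and p* = 510, q* = 1166.
Since 596 > 510, the floor is binding.
At p = 596: qd = 4736 - 7·596 = 564 and qs = 4·596 - 874 = 1510.
Quantity traded falls to 564. At q = 564 the demand price is (4736 - 564)/7 = 596 and the supply price is (874 + 564)/4 = 359.5.
Deadweight loss = ½ · (596 - 359.5) · (1166 - 564) = ½ · 236.5 · 602 = 71186.5.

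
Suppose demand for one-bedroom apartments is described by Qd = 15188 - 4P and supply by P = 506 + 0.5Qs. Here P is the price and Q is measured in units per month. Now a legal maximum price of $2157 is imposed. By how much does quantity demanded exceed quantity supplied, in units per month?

3258

Rearranging supply gives Qs = 2P - 1012. In a free market, 15188 - 4P = 2P - 1012 gives the equilibrium P* = 2700, Q* = 4388.
Since 2157 < 2700, the ceiling is binding.
At P = 2157: Qd = 15188 - 4·2157 = 6560 and Qs = 2·2157 - 1012 = 3302.
Shortage = Qd - Qs = 6560 - 3302 = 3258.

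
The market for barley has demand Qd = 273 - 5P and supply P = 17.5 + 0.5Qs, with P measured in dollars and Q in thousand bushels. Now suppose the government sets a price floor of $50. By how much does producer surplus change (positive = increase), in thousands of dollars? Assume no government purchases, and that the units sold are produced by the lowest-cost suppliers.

Rearranging supply gives Qs = 2P - 35. Without the control the market clears where 273 - 5P = 2P - 35, i.e. P* = 44 and Q* = 53.
The floor of 50 is above the equilibrium price 44, so it binds.
At P = 50: Qd = 273 - 5·50 = 23 and Qs = 2·50 - 35 = 65.
Producer surplus without the control is ½ · (44 - 17.5) · 53 = 702.25.
With the floor, 23 units are sold at 50. The supply price at Q = 23 is 29, so PS = ½ · [(50 - 17.5) + (50 - 29)] · 23 = 615.25.
Change in producer surplus = 615.25 - 702.25 = -87.

-87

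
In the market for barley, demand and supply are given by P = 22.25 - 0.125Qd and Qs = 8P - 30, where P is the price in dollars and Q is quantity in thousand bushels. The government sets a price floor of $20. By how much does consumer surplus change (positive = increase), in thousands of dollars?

-322

Rearranging demand gives Qd = 178 - 8P. Setting quantity demanded equal to quantity supplied, 178 - 8P = 8P - 30, gives P* = 13 and Q* = 74.
Because the floor (20) lies above the market-clearing price, it is binding.
At P = 20: Qd = 178 - 8·20 = 18 and Qs = 8·20 - 30 = 130.
Consumer surplus without the control is ½ · (22.25 - 13) · 74 = 342.25.
With the floor, consumers buy 18 units at 20, so CS = ½ · (22.25 - 20) · 18 = 20.25.
Change in consumer surplus = 20.25 - 342.25 = -322.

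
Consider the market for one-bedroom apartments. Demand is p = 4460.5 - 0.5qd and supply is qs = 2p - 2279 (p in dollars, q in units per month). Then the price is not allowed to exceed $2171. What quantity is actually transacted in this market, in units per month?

Rearranging demand gives qd = 8921 - 2p. Without the control the market clears where 8921 - 2p = 2p - 2279, i.e. p* = 2800 and q* = 3321.
Because the ceiling (2171) lies below the market-clearing price, it is binding.
At p = 2171: qd = 8921 - 2·2171 = 4579 and qs = 2·2171 - 2279 = 2063.
The quantity actually transacted is the short side, supply: 2063.

2063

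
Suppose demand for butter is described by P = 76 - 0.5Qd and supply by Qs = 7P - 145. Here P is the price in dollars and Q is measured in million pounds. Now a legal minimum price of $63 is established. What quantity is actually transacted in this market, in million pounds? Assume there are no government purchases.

26

Rearranging demand gives Qd = 152 - 2P. Equilibrium: 152 - 2P = 7P - 145, so 297 = 9P and P* = 33, Q* = 86.
The floor of 63 is above the equilibrium price 33, so it binds.
At P = 63: Qd = 152 - 2·63 = 26 and Qs = 7·63 - 145 = 296.
The quantity actually transacted is the short side, demand: 26.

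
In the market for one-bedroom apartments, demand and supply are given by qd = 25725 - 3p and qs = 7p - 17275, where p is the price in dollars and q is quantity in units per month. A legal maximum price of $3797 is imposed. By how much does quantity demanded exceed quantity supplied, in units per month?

5030

Setting quantity demanded equal to quantity supplied, 25725 - 3p = 7p - 17275, gives p* = 4300 and q* = 12825.
Because the ceiling (3797) lies below the market-clearing price, it is binding.
At p = 3797: qd = 25725 - 3·3797 = 14334 and qs = 7·3797 - 17275 = 9304.
Shortage = qd - qs = 14334 - 9304 = 5030.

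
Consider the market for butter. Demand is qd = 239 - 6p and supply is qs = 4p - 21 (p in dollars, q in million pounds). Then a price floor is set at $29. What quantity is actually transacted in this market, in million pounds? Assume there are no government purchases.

Equilibrium: 239 - 6p = 4p - 21, so 260 = 10p and p* = 26, q* = 83.
Because the floor (29) lies above the market-clearing price, it is binding.
At p = 29: qd = 239 - 6·29 = 65 and qs = 4·29 - 21 = 95.
The quantity actually transacted is the short side, demand: 65.

65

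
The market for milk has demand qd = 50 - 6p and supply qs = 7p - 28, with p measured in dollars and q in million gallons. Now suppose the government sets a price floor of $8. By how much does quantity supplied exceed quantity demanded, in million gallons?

26

Equilibrium: 50 - 6p = 7p - 28, so 78 = 13p and p* = 6, q* = 14.
Because the floor (8) lies above the market-clearing price, it is binding.
At p = 8: qd = 50 - 6·8 = 2 and qs = 7·8 - 28 = 28.
Surplus = qs - qd = 28 - 2 = 26.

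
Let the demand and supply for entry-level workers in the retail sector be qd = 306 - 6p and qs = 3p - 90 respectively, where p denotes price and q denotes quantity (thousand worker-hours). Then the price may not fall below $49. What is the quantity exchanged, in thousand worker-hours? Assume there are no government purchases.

12

Setting quantity demanded equal to quantity supplied, 306 - 6p = 3p - 90, gives p* = 44 and q* = 42.
Since 49 > 44, the floor is binding.
At p = 49: qd = 306 - 6·49 = 12 and qs = 3·49 - 90 = 57.
The quantity actually transacted is the short side, demand: 12.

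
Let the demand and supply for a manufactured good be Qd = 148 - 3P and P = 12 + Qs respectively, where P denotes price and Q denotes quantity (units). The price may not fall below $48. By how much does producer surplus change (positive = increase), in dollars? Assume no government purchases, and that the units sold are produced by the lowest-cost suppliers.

-256

Rearranging supply gives Qs = P - 12. Equilibrium: 148 - 3P = P - 12, so 160 = 4P and P* = 40, Q* = 28.
The floor of 48 is above the equilibrium price 40, so it binds.
At P = 48: Qd = 148 - 3·48 = 4 and Qs = 48 - 12 = 36.
Producer surplus without the control is ½ · (40 - 12) · 28 = 392.
With the floor, 4 units are sold at 48. The supply price at Q = 4 is 16, so PS = ½ · [(48 - 12) + (48 - 16)] · 4 = 136.
Change in producer surplus = 136 - 392 = -256.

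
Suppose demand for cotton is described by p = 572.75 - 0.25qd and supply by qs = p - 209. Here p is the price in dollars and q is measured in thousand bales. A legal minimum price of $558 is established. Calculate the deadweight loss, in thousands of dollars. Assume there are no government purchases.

Rearranging demand gives qd = 2291 - 4p. Without the control the market clears where 2291 - 4p = p - 209, i.e. p* = 500 and q* = 291.
Because the floor (558) lies above the market-clearing price, it is binding.
At p = 558: qd = 2291 - 4·558 = 59 and qs = 558 - 209 = 349.
Quantity traded falls to 59. At q = 59 the demand price is (2291 - 59)/4 = 558 and the supply price is 209 + 59 = 268.
Deadweight loss = ½ · (558 - 268) · (291 - 59) = ½ · 290 · 232 = 33640.

33640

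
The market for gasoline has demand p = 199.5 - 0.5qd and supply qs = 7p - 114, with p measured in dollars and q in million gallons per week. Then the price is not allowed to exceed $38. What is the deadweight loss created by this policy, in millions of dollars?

Rearranging demand gives qd = 399 - 2p. Setting quantity demanded equal to quantity supplied, 399 - 2p = 7p - 114, gives p* = 57 and q* = 285.
Since 38 < 57, the ceiling is binding.
At p = 38: qd = 399 - 2·38 = 323 and qs = 7·38 - 114 = 152.
Quantity traded falls to 152. At q = 152 the demand price is (399 - 152)/2 = 123.5 and the supply price is (114 + 152)/7 = 38.
Deadweight loss = ½ · (123.5 - 38) · (285 - 152) = ½ · 85.5 · 133 = 5685.75.

5685.75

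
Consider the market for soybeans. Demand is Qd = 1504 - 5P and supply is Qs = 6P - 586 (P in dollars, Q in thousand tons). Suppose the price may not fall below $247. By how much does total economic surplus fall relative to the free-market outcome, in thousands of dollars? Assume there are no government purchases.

14891.25

Equilibrium: 1504 - 5P = 6P - 586, so 2090 = 11P and P* = 190, Q* = 554.
Because the floor (247) lies above the market-clearing price, it is binding.
At P = 247: Qd = 1504 - 5·247 = 269 and Qs = 6·247 - 586 = 896.
Quantity traded falls to 269. At Q = 269 the demand price is (1504 - 269)/5 = 247 and the supply price is (586 + 269)/6 = 142.5.
Deadweight loss = ½ · (247 - 142.5) · (554 - 269) = ½ · 104.5 · 285 = 14891.25.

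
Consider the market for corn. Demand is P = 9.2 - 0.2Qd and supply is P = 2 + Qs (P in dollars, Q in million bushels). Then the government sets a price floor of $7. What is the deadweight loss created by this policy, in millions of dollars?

0

Rearranging demand gives Qd = 46 - 5P; rearranging supply gives Qs = P - 2. Equilibrium: 46 - 5P = P - 2, so 48 = 6P and P* = 8, Q* = 6.
The floor of 7 is below the equilibrium price 8, so it is not binding; the market clears at P* = 8, Q* = 6.
Since the control does not bind, no trades are prevented and deadweight loss is zero.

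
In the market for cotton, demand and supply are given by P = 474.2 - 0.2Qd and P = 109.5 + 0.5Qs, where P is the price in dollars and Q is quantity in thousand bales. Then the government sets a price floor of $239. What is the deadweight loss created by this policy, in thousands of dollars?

Rearranging demand gives Qd = 2371 - 5P; rearranging supply gives Qs = 2P - 219. Without the control the market clears where 2371 - 5P = 2P - 219, i.e. P* = 370 and Q* = 521.
Since 239 is below P* = 370, the floor does not bind and the free-market outcome prevails.
Since the control does not bind, no trades are prevented and deadweight loss is zero.

0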